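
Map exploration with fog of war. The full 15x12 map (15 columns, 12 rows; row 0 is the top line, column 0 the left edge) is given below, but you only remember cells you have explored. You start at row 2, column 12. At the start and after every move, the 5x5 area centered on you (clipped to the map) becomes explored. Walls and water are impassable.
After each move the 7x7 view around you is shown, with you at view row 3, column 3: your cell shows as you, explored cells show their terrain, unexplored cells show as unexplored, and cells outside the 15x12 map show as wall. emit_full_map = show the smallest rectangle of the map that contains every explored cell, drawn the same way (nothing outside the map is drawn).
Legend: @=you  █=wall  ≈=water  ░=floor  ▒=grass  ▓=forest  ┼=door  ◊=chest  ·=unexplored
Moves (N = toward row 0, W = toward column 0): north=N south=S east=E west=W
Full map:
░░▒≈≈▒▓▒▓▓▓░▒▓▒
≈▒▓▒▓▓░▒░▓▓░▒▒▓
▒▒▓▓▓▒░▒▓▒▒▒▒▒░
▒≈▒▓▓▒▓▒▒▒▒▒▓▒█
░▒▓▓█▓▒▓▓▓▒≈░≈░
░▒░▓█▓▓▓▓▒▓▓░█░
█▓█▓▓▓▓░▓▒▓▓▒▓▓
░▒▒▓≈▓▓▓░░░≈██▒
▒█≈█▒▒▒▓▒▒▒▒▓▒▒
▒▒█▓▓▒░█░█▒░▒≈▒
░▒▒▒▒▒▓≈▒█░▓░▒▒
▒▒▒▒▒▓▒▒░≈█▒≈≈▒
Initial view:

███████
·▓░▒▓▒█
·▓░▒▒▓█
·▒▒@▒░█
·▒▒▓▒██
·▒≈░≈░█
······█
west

███████
·▓▓░▒▓▒
·▓▓░▒▒▓
·▒▒@▒▒░
·▒▒▒▓▒█
·▓▒≈░≈░
·······

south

·▓▓░▒▓▒
·▓▓░▒▒▓
·▒▒▒▒▒░
·▒▒@▓▒█
·▓▒≈░≈░
·▒▓▓░█·
·······

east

▓▓░▒▓▒█
▓▓░▒▒▓█
▒▒▒▒▒░█
▒▒▒@▒██
▓▒≈░≈░█
▒▓▓░█░█
······█

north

███████
▓▓░▒▓▒█
▓▓░▒▒▓█
▒▒▒@▒░█
▒▒▒▓▒██
▓▒≈░≈░█
▒▓▓░█░█

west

███████
·▓▓░▒▓▒
·▓▓░▒▒▓
·▒▒@▒▒░
·▒▒▒▓▒█
·▓▒≈░≈░
·▒▓▓░█░

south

·▓▓░▒▓▒
·▓▓░▒▒▓
·▒▒▒▒▒░
·▒▒@▓▒█
·▓▒≈░≈░
·▒▓▓░█░
·······

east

▓▓░▒▓▒█
▓▓░▒▒▓█
▒▒▒▒▒░█
▒▒▒@▒██
▓▒≈░≈░█
▒▓▓░█░█
······█

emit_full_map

▓▓░▒▓▒
▓▓░▒▒▓
▒▒▒▒▒░
▒▒▒@▒█
▓▒≈░≈░
▒▓▓░█░


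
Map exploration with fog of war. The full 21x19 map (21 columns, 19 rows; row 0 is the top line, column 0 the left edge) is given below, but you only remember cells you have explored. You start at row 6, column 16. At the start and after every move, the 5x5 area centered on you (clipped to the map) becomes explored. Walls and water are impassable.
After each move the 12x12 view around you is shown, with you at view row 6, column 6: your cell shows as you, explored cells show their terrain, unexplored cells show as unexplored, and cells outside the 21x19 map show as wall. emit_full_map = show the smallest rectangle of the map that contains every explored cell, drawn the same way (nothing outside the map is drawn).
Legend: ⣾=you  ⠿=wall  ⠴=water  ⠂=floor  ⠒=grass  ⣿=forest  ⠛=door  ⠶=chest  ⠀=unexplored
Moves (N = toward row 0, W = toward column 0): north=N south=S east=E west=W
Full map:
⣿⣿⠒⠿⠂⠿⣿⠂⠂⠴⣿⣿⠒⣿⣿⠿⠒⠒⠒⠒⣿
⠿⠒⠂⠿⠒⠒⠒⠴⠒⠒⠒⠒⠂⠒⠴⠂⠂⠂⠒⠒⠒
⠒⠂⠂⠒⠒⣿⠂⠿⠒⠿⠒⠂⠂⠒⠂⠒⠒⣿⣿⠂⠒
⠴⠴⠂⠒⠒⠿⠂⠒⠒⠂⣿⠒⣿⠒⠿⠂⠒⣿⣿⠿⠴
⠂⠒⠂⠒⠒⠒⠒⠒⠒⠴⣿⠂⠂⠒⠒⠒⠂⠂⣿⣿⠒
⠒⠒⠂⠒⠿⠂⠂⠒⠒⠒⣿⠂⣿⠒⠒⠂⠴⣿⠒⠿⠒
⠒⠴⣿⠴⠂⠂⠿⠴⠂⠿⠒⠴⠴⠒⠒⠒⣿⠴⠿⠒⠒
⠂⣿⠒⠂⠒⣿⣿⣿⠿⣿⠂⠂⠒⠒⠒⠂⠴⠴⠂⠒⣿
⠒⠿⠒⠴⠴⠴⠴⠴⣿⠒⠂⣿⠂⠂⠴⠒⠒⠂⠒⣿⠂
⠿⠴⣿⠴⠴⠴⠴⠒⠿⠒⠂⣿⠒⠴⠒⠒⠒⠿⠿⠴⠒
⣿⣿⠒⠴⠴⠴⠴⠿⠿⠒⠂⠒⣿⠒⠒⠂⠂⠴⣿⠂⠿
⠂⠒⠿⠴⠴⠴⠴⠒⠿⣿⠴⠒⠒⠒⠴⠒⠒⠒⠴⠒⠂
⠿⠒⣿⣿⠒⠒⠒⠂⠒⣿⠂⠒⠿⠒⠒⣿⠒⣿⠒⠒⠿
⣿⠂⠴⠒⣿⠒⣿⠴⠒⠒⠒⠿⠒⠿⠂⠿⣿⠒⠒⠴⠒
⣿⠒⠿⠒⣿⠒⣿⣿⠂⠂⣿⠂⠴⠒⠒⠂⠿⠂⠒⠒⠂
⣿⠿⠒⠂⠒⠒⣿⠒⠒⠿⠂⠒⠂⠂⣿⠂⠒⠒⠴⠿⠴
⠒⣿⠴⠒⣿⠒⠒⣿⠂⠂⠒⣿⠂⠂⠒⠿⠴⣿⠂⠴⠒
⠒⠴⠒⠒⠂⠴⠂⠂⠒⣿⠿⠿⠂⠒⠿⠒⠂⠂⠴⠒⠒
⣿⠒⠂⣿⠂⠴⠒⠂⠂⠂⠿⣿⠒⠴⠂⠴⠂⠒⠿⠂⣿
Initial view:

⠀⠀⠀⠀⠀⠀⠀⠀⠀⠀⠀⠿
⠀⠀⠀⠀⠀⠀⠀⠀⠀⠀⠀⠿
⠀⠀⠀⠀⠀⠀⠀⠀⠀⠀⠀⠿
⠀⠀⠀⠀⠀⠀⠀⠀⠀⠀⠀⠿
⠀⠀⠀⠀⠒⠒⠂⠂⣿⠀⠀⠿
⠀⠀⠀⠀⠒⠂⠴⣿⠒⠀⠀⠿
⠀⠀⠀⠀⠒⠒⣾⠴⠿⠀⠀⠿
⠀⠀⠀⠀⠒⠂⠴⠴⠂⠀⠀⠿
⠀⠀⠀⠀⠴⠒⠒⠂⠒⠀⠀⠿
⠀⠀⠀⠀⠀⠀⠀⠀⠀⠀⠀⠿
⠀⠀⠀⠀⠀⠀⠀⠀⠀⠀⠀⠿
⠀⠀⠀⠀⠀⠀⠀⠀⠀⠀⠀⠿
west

⠀⠀⠀⠀⠀⠀⠀⠀⠀⠀⠀⠀
⠀⠀⠀⠀⠀⠀⠀⠀⠀⠀⠀⠀
⠀⠀⠀⠀⠀⠀⠀⠀⠀⠀⠀⠀
⠀⠀⠀⠀⠀⠀⠀⠀⠀⠀⠀⠀
⠀⠀⠀⠀⠒⠒⠒⠂⠂⣿⠀⠀
⠀⠀⠀⠀⠒⠒⠂⠴⣿⠒⠀⠀
⠀⠀⠀⠀⠒⠒⣾⣿⠴⠿⠀⠀
⠀⠀⠀⠀⠒⠒⠂⠴⠴⠂⠀⠀
⠀⠀⠀⠀⠂⠴⠒⠒⠂⠒⠀⠀
⠀⠀⠀⠀⠀⠀⠀⠀⠀⠀⠀⠀
⠀⠀⠀⠀⠀⠀⠀⠀⠀⠀⠀⠀
⠀⠀⠀⠀⠀⠀⠀⠀⠀⠀⠀⠀

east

⠀⠀⠀⠀⠀⠀⠀⠀⠀⠀⠀⠿
⠀⠀⠀⠀⠀⠀⠀⠀⠀⠀⠀⠿
⠀⠀⠀⠀⠀⠀⠀⠀⠀⠀⠀⠿
⠀⠀⠀⠀⠀⠀⠀⠀⠀⠀⠀⠿
⠀⠀⠀⠒⠒⠒⠂⠂⣿⠀⠀⠿
⠀⠀⠀⠒⠒⠂⠴⣿⠒⠀⠀⠿
⠀⠀⠀⠒⠒⠒⣾⠴⠿⠀⠀⠿
⠀⠀⠀⠒⠒⠂⠴⠴⠂⠀⠀⠿
⠀⠀⠀⠂⠴⠒⠒⠂⠒⠀⠀⠿
⠀⠀⠀⠀⠀⠀⠀⠀⠀⠀⠀⠿
⠀⠀⠀⠀⠀⠀⠀⠀⠀⠀⠀⠿
⠀⠀⠀⠀⠀⠀⠀⠀⠀⠀⠀⠿

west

⠀⠀⠀⠀⠀⠀⠀⠀⠀⠀⠀⠀
⠀⠀⠀⠀⠀⠀⠀⠀⠀⠀⠀⠀
⠀⠀⠀⠀⠀⠀⠀⠀⠀⠀⠀⠀
⠀⠀⠀⠀⠀⠀⠀⠀⠀⠀⠀⠀
⠀⠀⠀⠀⠒⠒⠒⠂⠂⣿⠀⠀
⠀⠀⠀⠀⠒⠒⠂⠴⣿⠒⠀⠀
⠀⠀⠀⠀⠒⠒⣾⣿⠴⠿⠀⠀
⠀⠀⠀⠀⠒⠒⠂⠴⠴⠂⠀⠀
⠀⠀⠀⠀⠂⠴⠒⠒⠂⠒⠀⠀
⠀⠀⠀⠀⠀⠀⠀⠀⠀⠀⠀⠀
⠀⠀⠀⠀⠀⠀⠀⠀⠀⠀⠀⠀
⠀⠀⠀⠀⠀⠀⠀⠀⠀⠀⠀⠀

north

⠿⠿⠿⠿⠿⠿⠿⠿⠿⠿⠿⠿
⠀⠀⠀⠀⠀⠀⠀⠀⠀⠀⠀⠀
⠀⠀⠀⠀⠀⠀⠀⠀⠀⠀⠀⠀
⠀⠀⠀⠀⠀⠀⠀⠀⠀⠀⠀⠀
⠀⠀⠀⠀⠒⠿⠂⠒⣿⠀⠀⠀
⠀⠀⠀⠀⠒⠒⠒⠂⠂⣿⠀⠀
⠀⠀⠀⠀⠒⠒⣾⠴⣿⠒⠀⠀
⠀⠀⠀⠀⠒⠒⠒⣿⠴⠿⠀⠀
⠀⠀⠀⠀⠒⠒⠂⠴⠴⠂⠀⠀
⠀⠀⠀⠀⠂⠴⠒⠒⠂⠒⠀⠀
⠀⠀⠀⠀⠀⠀⠀⠀⠀⠀⠀⠀
⠀⠀⠀⠀⠀⠀⠀⠀⠀⠀⠀⠀

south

⠀⠀⠀⠀⠀⠀⠀⠀⠀⠀⠀⠀
⠀⠀⠀⠀⠀⠀⠀⠀⠀⠀⠀⠀
⠀⠀⠀⠀⠀⠀⠀⠀⠀⠀⠀⠀
⠀⠀⠀⠀⠒⠿⠂⠒⣿⠀⠀⠀
⠀⠀⠀⠀⠒⠒⠒⠂⠂⣿⠀⠀
⠀⠀⠀⠀⠒⠒⠂⠴⣿⠒⠀⠀
⠀⠀⠀⠀⠒⠒⣾⣿⠴⠿⠀⠀
⠀⠀⠀⠀⠒⠒⠂⠴⠴⠂⠀⠀
⠀⠀⠀⠀⠂⠴⠒⠒⠂⠒⠀⠀
⠀⠀⠀⠀⠀⠀⠀⠀⠀⠀⠀⠀
⠀⠀⠀⠀⠀⠀⠀⠀⠀⠀⠀⠀
⠀⠀⠀⠀⠀⠀⠀⠀⠀⠀⠀⠀

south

⠀⠀⠀⠀⠀⠀⠀⠀⠀⠀⠀⠀
⠀⠀⠀⠀⠀⠀⠀⠀⠀⠀⠀⠀
⠀⠀⠀⠀⠒⠿⠂⠒⣿⠀⠀⠀
⠀⠀⠀⠀⠒⠒⠒⠂⠂⣿⠀⠀
⠀⠀⠀⠀⠒⠒⠂⠴⣿⠒⠀⠀
⠀⠀⠀⠀⠒⠒⠒⣿⠴⠿⠀⠀
⠀⠀⠀⠀⠒⠒⣾⠴⠴⠂⠀⠀
⠀⠀⠀⠀⠂⠴⠒⠒⠂⠒⠀⠀
⠀⠀⠀⠀⠴⠒⠒⠒⠿⠀⠀⠀
⠀⠀⠀⠀⠀⠀⠀⠀⠀⠀⠀⠀
⠀⠀⠀⠀⠀⠀⠀⠀⠀⠀⠀⠀
⠀⠀⠀⠀⠀⠀⠀⠀⠀⠀⠀⠀

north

⠀⠀⠀⠀⠀⠀⠀⠀⠀⠀⠀⠀
⠀⠀⠀⠀⠀⠀⠀⠀⠀⠀⠀⠀
⠀⠀⠀⠀⠀⠀⠀⠀⠀⠀⠀⠀
⠀⠀⠀⠀⠒⠿⠂⠒⣿⠀⠀⠀
⠀⠀⠀⠀⠒⠒⠒⠂⠂⣿⠀⠀
⠀⠀⠀⠀⠒⠒⠂⠴⣿⠒⠀⠀
⠀⠀⠀⠀⠒⠒⣾⣿⠴⠿⠀⠀
⠀⠀⠀⠀⠒⠒⠂⠴⠴⠂⠀⠀
⠀⠀⠀⠀⠂⠴⠒⠒⠂⠒⠀⠀
⠀⠀⠀⠀⠴⠒⠒⠒⠿⠀⠀⠀
⠀⠀⠀⠀⠀⠀⠀⠀⠀⠀⠀⠀
⠀⠀⠀⠀⠀⠀⠀⠀⠀⠀⠀⠀

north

⠿⠿⠿⠿⠿⠿⠿⠿⠿⠿⠿⠿
⠀⠀⠀⠀⠀⠀⠀⠀⠀⠀⠀⠀
⠀⠀⠀⠀⠀⠀⠀⠀⠀⠀⠀⠀
⠀⠀⠀⠀⠀⠀⠀⠀⠀⠀⠀⠀
⠀⠀⠀⠀⠒⠿⠂⠒⣿⠀⠀⠀
⠀⠀⠀⠀⠒⠒⠒⠂⠂⣿⠀⠀
⠀⠀⠀⠀⠒⠒⣾⠴⣿⠒⠀⠀
⠀⠀⠀⠀⠒⠒⠒⣿⠴⠿⠀⠀
⠀⠀⠀⠀⠒⠒⠂⠴⠴⠂⠀⠀
⠀⠀⠀⠀⠂⠴⠒⠒⠂⠒⠀⠀
⠀⠀⠀⠀⠴⠒⠒⠒⠿⠀⠀⠀
⠀⠀⠀⠀⠀⠀⠀⠀⠀⠀⠀⠀

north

⠿⠿⠿⠿⠿⠿⠿⠿⠿⠿⠿⠿
⠿⠿⠿⠿⠿⠿⠿⠿⠿⠿⠿⠿
⠀⠀⠀⠀⠀⠀⠀⠀⠀⠀⠀⠀
⠀⠀⠀⠀⠀⠀⠀⠀⠀⠀⠀⠀
⠀⠀⠀⠀⠒⠂⠒⠒⣿⠀⠀⠀
⠀⠀⠀⠀⠒⠿⠂⠒⣿⠀⠀⠀
⠀⠀⠀⠀⠒⠒⣾⠂⠂⣿⠀⠀
⠀⠀⠀⠀⠒⠒⠂⠴⣿⠒⠀⠀
⠀⠀⠀⠀⠒⠒⠒⣿⠴⠿⠀⠀
⠀⠀⠀⠀⠒⠒⠂⠴⠴⠂⠀⠀
⠀⠀⠀⠀⠂⠴⠒⠒⠂⠒⠀⠀
⠀⠀⠀⠀⠴⠒⠒⠒⠿⠀⠀⠀

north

⠿⠿⠿⠿⠿⠿⠿⠿⠿⠿⠿⠿
⠿⠿⠿⠿⠿⠿⠿⠿⠿⠿⠿⠿
⠿⠿⠿⠿⠿⠿⠿⠿⠿⠿⠿⠿
⠀⠀⠀⠀⠀⠀⠀⠀⠀⠀⠀⠀
⠀⠀⠀⠀⠒⠴⠂⠂⠂⠀⠀⠀
⠀⠀⠀⠀⠒⠂⠒⠒⣿⠀⠀⠀
⠀⠀⠀⠀⠒⠿⣾⠒⣿⠀⠀⠀
⠀⠀⠀⠀⠒⠒⠒⠂⠂⣿⠀⠀
⠀⠀⠀⠀⠒⠒⠂⠴⣿⠒⠀⠀
⠀⠀⠀⠀⠒⠒⠒⣿⠴⠿⠀⠀
⠀⠀⠀⠀⠒⠒⠂⠴⠴⠂⠀⠀
⠀⠀⠀⠀⠂⠴⠒⠒⠂⠒⠀⠀

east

⠿⠿⠿⠿⠿⠿⠿⠿⠿⠿⠿⠿
⠿⠿⠿⠿⠿⠿⠿⠿⠿⠿⠿⠿
⠿⠿⠿⠿⠿⠿⠿⠿⠿⠿⠿⠿
⠀⠀⠀⠀⠀⠀⠀⠀⠀⠀⠀⠿
⠀⠀⠀⠒⠴⠂⠂⠂⠒⠀⠀⠿
⠀⠀⠀⠒⠂⠒⠒⣿⣿⠀⠀⠿
⠀⠀⠀⠒⠿⠂⣾⣿⣿⠀⠀⠿
⠀⠀⠀⠒⠒⠒⠂⠂⣿⠀⠀⠿
⠀⠀⠀⠒⠒⠂⠴⣿⠒⠀⠀⠿
⠀⠀⠀⠒⠒⠒⣿⠴⠿⠀⠀⠿
⠀⠀⠀⠒⠒⠂⠴⠴⠂⠀⠀⠿
⠀⠀⠀⠂⠴⠒⠒⠂⠒⠀⠀⠿

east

⠿⠿⠿⠿⠿⠿⠿⠿⠿⠿⠿⠿
⠿⠿⠿⠿⠿⠿⠿⠿⠿⠿⠿⠿
⠿⠿⠿⠿⠿⠿⠿⠿⠿⠿⠿⠿
⠀⠀⠀⠀⠀⠀⠀⠀⠀⠀⠿⠿
⠀⠀⠒⠴⠂⠂⠂⠒⠒⠀⠿⠿
⠀⠀⠒⠂⠒⠒⣿⣿⠂⠀⠿⠿
⠀⠀⠒⠿⠂⠒⣾⣿⠿⠀⠿⠿
⠀⠀⠒⠒⠒⠂⠂⣿⣿⠀⠿⠿
⠀⠀⠒⠒⠂⠴⣿⠒⠿⠀⠿⠿
⠀⠀⠒⠒⠒⣿⠴⠿⠀⠀⠿⠿
⠀⠀⠒⠒⠂⠴⠴⠂⠀⠀⠿⠿
⠀⠀⠂⠴⠒⠒⠂⠒⠀⠀⠿⠿

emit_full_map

⠒⠴⠂⠂⠂⠒⠒
⠒⠂⠒⠒⣿⣿⠂
⠒⠿⠂⠒⣾⣿⠿
⠒⠒⠒⠂⠂⣿⣿
⠒⠒⠂⠴⣿⠒⠿
⠒⠒⠒⣿⠴⠿⠀
⠒⠒⠂⠴⠴⠂⠀
⠂⠴⠒⠒⠂⠒⠀
⠴⠒⠒⠒⠿⠀⠀

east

⠿⠿⠿⠿⠿⠿⠿⠿⠿⠿⠿⠿
⠿⠿⠿⠿⠿⠿⠿⠿⠿⠿⠿⠿
⠿⠿⠿⠿⠿⠿⠿⠿⠿⠿⠿⠿
⠀⠀⠀⠀⠀⠀⠀⠀⠀⠿⠿⠿
⠀⠒⠴⠂⠂⠂⠒⠒⠒⠿⠿⠿
⠀⠒⠂⠒⠒⣿⣿⠂⠒⠿⠿⠿
⠀⠒⠿⠂⠒⣿⣾⠿⠴⠿⠿⠿
⠀⠒⠒⠒⠂⠂⣿⣿⠒⠿⠿⠿
⠀⠒⠒⠂⠴⣿⠒⠿⠒⠿⠿⠿
⠀⠒⠒⠒⣿⠴⠿⠀⠀⠿⠿⠿
⠀⠒⠒⠂⠴⠴⠂⠀⠀⠿⠿⠿
⠀⠂⠴⠒⠒⠂⠒⠀⠀⠿⠿⠿

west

⠿⠿⠿⠿⠿⠿⠿⠿⠿⠿⠿⠿
⠿⠿⠿⠿⠿⠿⠿⠿⠿⠿⠿⠿
⠿⠿⠿⠿⠿⠿⠿⠿⠿⠿⠿⠿
⠀⠀⠀⠀⠀⠀⠀⠀⠀⠀⠿⠿
⠀⠀⠒⠴⠂⠂⠂⠒⠒⠒⠿⠿
⠀⠀⠒⠂⠒⠒⣿⣿⠂⠒⠿⠿
⠀⠀⠒⠿⠂⠒⣾⣿⠿⠴⠿⠿
⠀⠀⠒⠒⠒⠂⠂⣿⣿⠒⠿⠿
⠀⠀⠒⠒⠂⠴⣿⠒⠿⠒⠿⠿
⠀⠀⠒⠒⠒⣿⠴⠿⠀⠀⠿⠿
⠀⠀⠒⠒⠂⠴⠴⠂⠀⠀⠿⠿
⠀⠀⠂⠴⠒⠒⠂⠒⠀⠀⠿⠿

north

⠿⠿⠿⠿⠿⠿⠿⠿⠿⠿⠿⠿
⠿⠿⠿⠿⠿⠿⠿⠿⠿⠿⠿⠿
⠿⠿⠿⠿⠿⠿⠿⠿⠿⠿⠿⠿
⠿⠿⠿⠿⠿⠿⠿⠿⠿⠿⠿⠿
⠀⠀⠀⠀⠿⠒⠒⠒⠒⠀⠿⠿
⠀⠀⠒⠴⠂⠂⠂⠒⠒⠒⠿⠿
⠀⠀⠒⠂⠒⠒⣾⣿⠂⠒⠿⠿
⠀⠀⠒⠿⠂⠒⣿⣿⠿⠴⠿⠿
⠀⠀⠒⠒⠒⠂⠂⣿⣿⠒⠿⠿
⠀⠀⠒⠒⠂⠴⣿⠒⠿⠒⠿⠿
⠀⠀⠒⠒⠒⣿⠴⠿⠀⠀⠿⠿
⠀⠀⠒⠒⠂⠴⠴⠂⠀⠀⠿⠿

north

⠿⠿⠿⠿⠿⠿⠿⠿⠿⠿⠿⠿
⠿⠿⠿⠿⠿⠿⠿⠿⠿⠿⠿⠿
⠿⠿⠿⠿⠿⠿⠿⠿⠿⠿⠿⠿
⠿⠿⠿⠿⠿⠿⠿⠿⠿⠿⠿⠿
⠿⠿⠿⠿⠿⠿⠿⠿⠿⠿⠿⠿
⠀⠀⠀⠀⠿⠒⠒⠒⠒⠀⠿⠿
⠀⠀⠒⠴⠂⠂⣾⠒⠒⠒⠿⠿
⠀⠀⠒⠂⠒⠒⣿⣿⠂⠒⠿⠿
⠀⠀⠒⠿⠂⠒⣿⣿⠿⠴⠿⠿
⠀⠀⠒⠒⠒⠂⠂⣿⣿⠒⠿⠿
⠀⠀⠒⠒⠂⠴⣿⠒⠿⠒⠿⠿
⠀⠀⠒⠒⠒⣿⠴⠿⠀⠀⠿⠿

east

⠿⠿⠿⠿⠿⠿⠿⠿⠿⠿⠿⠿
⠿⠿⠿⠿⠿⠿⠿⠿⠿⠿⠿⠿
⠿⠿⠿⠿⠿⠿⠿⠿⠿⠿⠿⠿
⠿⠿⠿⠿⠿⠿⠿⠿⠿⠿⠿⠿
⠿⠿⠿⠿⠿⠿⠿⠿⠿⠿⠿⠿
⠀⠀⠀⠿⠒⠒⠒⠒⣿⠿⠿⠿
⠀⠒⠴⠂⠂⠂⣾⠒⠒⠿⠿⠿
⠀⠒⠂⠒⠒⣿⣿⠂⠒⠿⠿⠿
⠀⠒⠿⠂⠒⣿⣿⠿⠴⠿⠿⠿
⠀⠒⠒⠒⠂⠂⣿⣿⠒⠿⠿⠿
⠀⠒⠒⠂⠴⣿⠒⠿⠒⠿⠿⠿
⠀⠒⠒⠒⣿⠴⠿⠀⠀⠿⠿⠿

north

⠿⠿⠿⠿⠿⠿⠿⠿⠿⠿⠿⠿
⠿⠿⠿⠿⠿⠿⠿⠿⠿⠿⠿⠿
⠿⠿⠿⠿⠿⠿⠿⠿⠿⠿⠿⠿
⠿⠿⠿⠿⠿⠿⠿⠿⠿⠿⠿⠿
⠿⠿⠿⠿⠿⠿⠿⠿⠿⠿⠿⠿
⠿⠿⠿⠿⠿⠿⠿⠿⠿⠿⠿⠿
⠀⠀⠀⠿⠒⠒⣾⠒⣿⠿⠿⠿
⠀⠒⠴⠂⠂⠂⠒⠒⠒⠿⠿⠿
⠀⠒⠂⠒⠒⣿⣿⠂⠒⠿⠿⠿
⠀⠒⠿⠂⠒⣿⣿⠿⠴⠿⠿⠿
⠀⠒⠒⠒⠂⠂⣿⣿⠒⠿⠿⠿
⠀⠒⠒⠂⠴⣿⠒⠿⠒⠿⠿⠿

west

⠿⠿⠿⠿⠿⠿⠿⠿⠿⠿⠿⠿
⠿⠿⠿⠿⠿⠿⠿⠿⠿⠿⠿⠿
⠿⠿⠿⠿⠿⠿⠿⠿⠿⠿⠿⠿
⠿⠿⠿⠿⠿⠿⠿⠿⠿⠿⠿⠿
⠿⠿⠿⠿⠿⠿⠿⠿⠿⠿⠿⠿
⠿⠿⠿⠿⠿⠿⠿⠿⠿⠿⠿⠿
⠀⠀⠀⠀⠿⠒⣾⠒⠒⣿⠿⠿
⠀⠀⠒⠴⠂⠂⠂⠒⠒⠒⠿⠿
⠀⠀⠒⠂⠒⠒⣿⣿⠂⠒⠿⠿
⠀⠀⠒⠿⠂⠒⣿⣿⠿⠴⠿⠿
⠀⠀⠒⠒⠒⠂⠂⣿⣿⠒⠿⠿
⠀⠀⠒⠒⠂⠴⣿⠒⠿⠒⠿⠿

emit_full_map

⠀⠀⠿⠒⣾⠒⠒⣿
⠒⠴⠂⠂⠂⠒⠒⠒
⠒⠂⠒⠒⣿⣿⠂⠒
⠒⠿⠂⠒⣿⣿⠿⠴
⠒⠒⠒⠂⠂⣿⣿⠒
⠒⠒⠂⠴⣿⠒⠿⠒
⠒⠒⠒⣿⠴⠿⠀⠀
⠒⠒⠂⠴⠴⠂⠀⠀
⠂⠴⠒⠒⠂⠒⠀⠀
⠴⠒⠒⠒⠿⠀⠀⠀


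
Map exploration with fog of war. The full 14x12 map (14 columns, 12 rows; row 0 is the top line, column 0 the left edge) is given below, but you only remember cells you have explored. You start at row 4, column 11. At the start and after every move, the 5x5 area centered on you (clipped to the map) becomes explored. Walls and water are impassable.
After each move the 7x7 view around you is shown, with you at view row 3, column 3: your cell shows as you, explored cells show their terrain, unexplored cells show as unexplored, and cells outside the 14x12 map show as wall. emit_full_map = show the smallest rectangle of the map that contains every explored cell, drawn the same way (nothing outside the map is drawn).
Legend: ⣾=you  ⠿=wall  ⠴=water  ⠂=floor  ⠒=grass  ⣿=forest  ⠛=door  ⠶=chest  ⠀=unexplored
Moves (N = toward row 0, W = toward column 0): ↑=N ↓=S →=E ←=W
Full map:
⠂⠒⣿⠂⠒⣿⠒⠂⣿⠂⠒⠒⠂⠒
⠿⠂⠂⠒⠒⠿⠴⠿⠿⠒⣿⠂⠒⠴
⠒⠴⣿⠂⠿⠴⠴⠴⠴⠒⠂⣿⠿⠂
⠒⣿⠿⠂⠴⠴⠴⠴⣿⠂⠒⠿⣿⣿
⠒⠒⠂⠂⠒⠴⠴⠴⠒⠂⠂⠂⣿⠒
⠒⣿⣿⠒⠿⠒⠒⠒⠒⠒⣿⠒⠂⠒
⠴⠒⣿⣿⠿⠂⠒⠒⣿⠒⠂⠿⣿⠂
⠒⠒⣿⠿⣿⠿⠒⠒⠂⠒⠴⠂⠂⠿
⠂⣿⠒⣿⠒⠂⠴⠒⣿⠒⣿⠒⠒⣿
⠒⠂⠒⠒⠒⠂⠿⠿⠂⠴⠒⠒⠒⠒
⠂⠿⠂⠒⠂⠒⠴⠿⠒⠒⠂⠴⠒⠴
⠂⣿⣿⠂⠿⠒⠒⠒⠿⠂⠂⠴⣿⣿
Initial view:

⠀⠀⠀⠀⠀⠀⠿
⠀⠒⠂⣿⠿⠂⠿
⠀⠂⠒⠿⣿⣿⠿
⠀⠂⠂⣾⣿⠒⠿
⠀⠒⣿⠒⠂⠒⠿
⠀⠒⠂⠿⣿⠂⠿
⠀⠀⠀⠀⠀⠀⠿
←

⠀⠀⠀⠀⠀⠀⠀
⠀⠴⠒⠂⣿⠿⠂
⠀⣿⠂⠒⠿⣿⣿
⠀⠒⠂⣾⠂⣿⠒
⠀⠒⠒⣿⠒⠂⠒
⠀⣿⠒⠂⠿⣿⠂
⠀⠀⠀⠀⠀⠀⠀

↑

⠀⠀⠀⠀⠀⠀⠀
⠀⠿⠒⣿⠂⠒⠀
⠀⠴⠒⠂⣿⠿⠂
⠀⣿⠂⣾⠿⣿⣿
⠀⠒⠂⠂⠂⣿⠒
⠀⠒⠒⣿⠒⠂⠒
⠀⣿⠒⠂⠿⣿⠂

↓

⠀⠿⠒⣿⠂⠒⠀
⠀⠴⠒⠂⣿⠿⠂
⠀⣿⠂⠒⠿⣿⣿
⠀⠒⠂⣾⠂⣿⠒
⠀⠒⠒⣿⠒⠂⠒
⠀⣿⠒⠂⠿⣿⠂
⠀⠀⠀⠀⠀⠀⠀

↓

⠀⠴⠒⠂⣿⠿⠂
⠀⣿⠂⠒⠿⣿⣿
⠀⠒⠂⠂⠂⣿⠒
⠀⠒⠒⣾⠒⠂⠒
⠀⣿⠒⠂⠿⣿⠂
⠀⠂⠒⠴⠂⠂⠀
⠀⠀⠀⠀⠀⠀⠀

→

⠴⠒⠂⣿⠿⠂⠿
⣿⠂⠒⠿⣿⣿⠿
⠒⠂⠂⠂⣿⠒⠿
⠒⠒⣿⣾⠂⠒⠿
⣿⠒⠂⠿⣿⠂⠿
⠂⠒⠴⠂⠂⠿⠿
⠀⠀⠀⠀⠀⠀⠿

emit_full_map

⠿⠒⣿⠂⠒⠀
⠴⠒⠂⣿⠿⠂
⣿⠂⠒⠿⣿⣿
⠒⠂⠂⠂⣿⠒
⠒⠒⣿⣾⠂⠒
⣿⠒⠂⠿⣿⠂
⠂⠒⠴⠂⠂⠿

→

⠒⠂⣿⠿⠂⠿⠿
⠂⠒⠿⣿⣿⠿⠿
⠂⠂⠂⣿⠒⠿⠿
⠒⣿⠒⣾⠒⠿⠿
⠒⠂⠿⣿⠂⠿⠿
⠒⠴⠂⠂⠿⠿⠿
⠀⠀⠀⠀⠀⠿⠿

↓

⠂⠒⠿⣿⣿⠿⠿
⠂⠂⠂⣿⠒⠿⠿
⠒⣿⠒⠂⠒⠿⠿
⠒⠂⠿⣾⠂⠿⠿
⠒⠴⠂⠂⠿⠿⠿
⠀⣿⠒⠒⣿⠿⠿
⠀⠀⠀⠀⠀⠿⠿

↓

⠂⠂⠂⣿⠒⠿⠿
⠒⣿⠒⠂⠒⠿⠿
⠒⠂⠿⣿⠂⠿⠿
⠒⠴⠂⣾⠿⠿⠿
⠀⣿⠒⠒⣿⠿⠿
⠀⠒⠒⠒⠒⠿⠿
⠀⠀⠀⠀⠀⠿⠿

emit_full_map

⠿⠒⣿⠂⠒⠀
⠴⠒⠂⣿⠿⠂
⣿⠂⠒⠿⣿⣿
⠒⠂⠂⠂⣿⠒
⠒⠒⣿⠒⠂⠒
⣿⠒⠂⠿⣿⠂
⠂⠒⠴⠂⣾⠿
⠀⠀⣿⠒⠒⣿
⠀⠀⠒⠒⠒⠒


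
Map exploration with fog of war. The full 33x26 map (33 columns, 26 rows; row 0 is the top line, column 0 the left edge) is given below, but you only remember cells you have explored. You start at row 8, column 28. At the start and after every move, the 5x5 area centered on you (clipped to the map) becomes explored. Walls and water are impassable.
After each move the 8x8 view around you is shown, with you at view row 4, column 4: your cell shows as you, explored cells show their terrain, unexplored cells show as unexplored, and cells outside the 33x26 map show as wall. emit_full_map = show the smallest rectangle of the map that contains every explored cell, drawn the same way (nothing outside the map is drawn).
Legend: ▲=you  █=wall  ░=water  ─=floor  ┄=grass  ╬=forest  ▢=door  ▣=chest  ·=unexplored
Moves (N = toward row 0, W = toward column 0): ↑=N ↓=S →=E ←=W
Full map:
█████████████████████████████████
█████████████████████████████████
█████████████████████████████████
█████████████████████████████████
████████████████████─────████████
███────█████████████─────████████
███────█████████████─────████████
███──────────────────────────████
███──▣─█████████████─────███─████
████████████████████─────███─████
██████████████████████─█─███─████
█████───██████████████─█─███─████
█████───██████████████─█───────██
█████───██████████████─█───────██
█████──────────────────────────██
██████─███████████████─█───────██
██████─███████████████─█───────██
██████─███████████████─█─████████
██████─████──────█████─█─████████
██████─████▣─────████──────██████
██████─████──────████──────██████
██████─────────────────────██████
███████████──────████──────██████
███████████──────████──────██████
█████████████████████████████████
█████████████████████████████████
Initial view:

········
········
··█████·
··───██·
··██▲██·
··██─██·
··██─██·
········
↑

········
········
··█████·
··█████·
··──▲██·
··██─██·
··██─██·
··██─██·

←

········
········
··██████
··██████
··──▲─██
··███─██
··███─██
···██─██

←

········
········
··─█████
··─█████
··──▲──█
··─███─█
··─███─█
····██─█

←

········
········
··──████
··──████
··──▲───
··──███─
··──███─
·····██─

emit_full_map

──██████
──██████
──▲───██
──███─██
──███─██
···██─██

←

········
········
··───███
··───███
··──▲───
··───███
··───███
······██

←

········
········
··────██
··────██
··──▲───
··────██
··────██
·······█

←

········
········
··─────█
··─────█
··──▲───
··─────█
··─────█
········

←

········
········
··█─────
··█─────
··──▲───
··█─────
··█─────
········

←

········
········
··██────
··██────
··──▲───
··██────
··██────
········

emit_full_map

██─────██████
██─────██████
──▲────────██
██─────███─██
██─────███─██
········██─██

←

········
········
··███───
··███───
··──▲───
··███───
··███───
········

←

········
········
··████──
··████──
··──▲───
··████──
··████──
········

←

········
········
··█████─
··█████─
··──▲───
··█████─
··█████─
········

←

········
········
··██████
··██████
··──▲───
··██████
··██████
········

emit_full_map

██████─────██████
██████─────██████
──▲────────────██
██████─────███─██
██████─────███─██
············██─██

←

········
········
··██████
··██████
··──▲───
··██████
··██████
········


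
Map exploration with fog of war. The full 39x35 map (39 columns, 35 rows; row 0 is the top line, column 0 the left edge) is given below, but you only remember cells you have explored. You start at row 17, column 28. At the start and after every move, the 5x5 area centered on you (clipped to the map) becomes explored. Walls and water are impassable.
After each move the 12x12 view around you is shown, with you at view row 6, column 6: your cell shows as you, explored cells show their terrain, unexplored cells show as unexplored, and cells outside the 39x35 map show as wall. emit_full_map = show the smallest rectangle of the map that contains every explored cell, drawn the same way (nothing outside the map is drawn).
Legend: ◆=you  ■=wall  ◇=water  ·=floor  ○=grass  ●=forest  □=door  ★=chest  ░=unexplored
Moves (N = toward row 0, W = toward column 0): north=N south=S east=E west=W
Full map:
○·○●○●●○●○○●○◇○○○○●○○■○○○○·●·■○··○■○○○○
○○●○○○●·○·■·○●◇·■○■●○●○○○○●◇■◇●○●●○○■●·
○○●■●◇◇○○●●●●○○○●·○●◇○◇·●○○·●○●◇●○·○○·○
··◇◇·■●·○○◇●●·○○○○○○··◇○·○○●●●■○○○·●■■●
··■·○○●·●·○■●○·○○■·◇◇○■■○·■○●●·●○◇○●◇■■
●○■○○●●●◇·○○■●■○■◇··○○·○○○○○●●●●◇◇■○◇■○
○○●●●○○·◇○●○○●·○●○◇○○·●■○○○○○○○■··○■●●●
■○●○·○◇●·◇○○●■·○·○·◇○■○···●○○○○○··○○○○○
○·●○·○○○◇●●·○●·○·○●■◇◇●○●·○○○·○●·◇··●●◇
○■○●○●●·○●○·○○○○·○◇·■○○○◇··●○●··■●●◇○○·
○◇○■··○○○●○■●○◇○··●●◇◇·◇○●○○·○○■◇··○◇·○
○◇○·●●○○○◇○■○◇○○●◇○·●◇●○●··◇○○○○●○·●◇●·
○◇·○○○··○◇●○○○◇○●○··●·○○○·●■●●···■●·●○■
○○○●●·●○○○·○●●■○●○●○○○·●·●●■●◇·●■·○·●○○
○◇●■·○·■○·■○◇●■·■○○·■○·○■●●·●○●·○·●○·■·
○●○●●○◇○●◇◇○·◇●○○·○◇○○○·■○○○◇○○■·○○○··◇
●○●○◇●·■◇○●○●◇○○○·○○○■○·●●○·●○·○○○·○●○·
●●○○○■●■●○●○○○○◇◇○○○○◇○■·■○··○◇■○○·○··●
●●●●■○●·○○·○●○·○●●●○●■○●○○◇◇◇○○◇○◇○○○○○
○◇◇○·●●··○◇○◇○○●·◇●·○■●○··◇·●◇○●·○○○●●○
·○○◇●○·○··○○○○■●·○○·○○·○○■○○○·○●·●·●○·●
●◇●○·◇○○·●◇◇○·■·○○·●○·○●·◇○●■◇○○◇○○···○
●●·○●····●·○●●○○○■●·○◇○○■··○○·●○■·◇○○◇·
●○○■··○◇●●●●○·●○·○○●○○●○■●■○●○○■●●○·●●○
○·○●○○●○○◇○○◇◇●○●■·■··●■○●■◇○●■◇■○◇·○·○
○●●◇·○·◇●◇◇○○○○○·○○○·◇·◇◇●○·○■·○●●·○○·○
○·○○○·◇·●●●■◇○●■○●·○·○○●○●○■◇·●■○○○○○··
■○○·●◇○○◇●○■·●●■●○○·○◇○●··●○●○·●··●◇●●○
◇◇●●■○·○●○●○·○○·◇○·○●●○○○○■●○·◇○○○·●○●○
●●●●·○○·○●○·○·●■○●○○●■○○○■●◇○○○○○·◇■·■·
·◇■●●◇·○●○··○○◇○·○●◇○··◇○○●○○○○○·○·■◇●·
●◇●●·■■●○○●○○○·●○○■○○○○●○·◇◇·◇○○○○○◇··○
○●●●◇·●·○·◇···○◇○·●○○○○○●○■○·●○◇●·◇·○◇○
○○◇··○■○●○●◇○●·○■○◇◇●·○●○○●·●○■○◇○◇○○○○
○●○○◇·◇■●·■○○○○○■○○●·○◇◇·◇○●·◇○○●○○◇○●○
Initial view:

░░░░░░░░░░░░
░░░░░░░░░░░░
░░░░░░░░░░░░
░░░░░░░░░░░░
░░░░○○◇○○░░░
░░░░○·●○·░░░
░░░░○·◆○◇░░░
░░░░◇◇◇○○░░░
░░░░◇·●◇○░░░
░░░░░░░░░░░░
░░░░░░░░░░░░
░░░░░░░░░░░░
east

░░░░░░░░░░░░
░░░░░░░░░░░░
░░░░░░░░░░░░
░░░░░░░░░░░░
░░░○○◇○○■░░░
░░░○·●○·○░░░
░░░○··◆◇■░░░
░░░◇◇◇○○◇░░░
░░░◇·●◇○●░░░
░░░░░░░░░░░░
░░░░░░░░░░░░
░░░░░░░░░░░░

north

░░░░░░░░░░░░
░░░░░░░░░░░░
░░░░░░░░░░░░
░░░░░░░░░░░░
░░░░·●○●·░░░
░░░○○◇○○■░░░
░░░○·●◆·○░░░
░░░○··○◇■░░░
░░░◇◇◇○○◇░░░
░░░◇·●◇○●░░░
░░░░░░░░░░░░
░░░░░░░░░░░░

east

░░░░░░░░░░░░
░░░░░░░░░░░░
░░░░░░░░░░░░
░░░░░░░░░░░░
░░░·●○●·○░░░
░░○○◇○○■·░░░
░░○·●○◆○○░░░
░░○··○◇■○░░░
░░◇◇◇○○◇○░░░
░░◇·●◇○●░░░░
░░░░░░░░░░░░
░░░░░░░░░░░░

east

░░░░░░░░░░░░
░░░░░░░░░░░░
░░░░░░░░░░░░
░░░░░░░░░░░░
░░·●○●·○·░░░
░○○◇○○■·○░░░
░○·●○·◆○○░░░
░○··○◇■○○░░░
░◇◇◇○○◇○◇░░░
░◇·●◇○●░░░░░
░░░░░░░░░░░░
░░░░░░░░░░░░

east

░░░░░░░░░░░░
░░░░░░░░░░░░
░░░░░░░░░░░░
░░░░░░░░░░░░
░·●○●·○·●░░░
○○◇○○■·○○░░░
○·●○·○◆○·░░░
○··○◇■○○·░░░
◇◇◇○○◇○◇○░░░
◇·●◇○●░░░░░░
░░░░░░░░░░░░
░░░░░░░░░░░░

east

░░░░░░░░░░░░
░░░░░░░░░░░░
░░░░░░░░░░░░
░░░░░░░░░░░░
·●○●·○·●○░░░
○◇○○■·○○○░░░
·●○·○○◆·○░░░
··○◇■○○·○░░░
◇◇○○◇○◇○○░░░
·●◇○●░░░░░░░
░░░░░░░░░░░░
░░░░░░░░░░░░

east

░░░░░░░░░░░■
░░░░░░░░░░░■
░░░░░░░░░░░■
░░░░░░░░░░░■
●○●·○·●○·░░■
◇○○■·○○○·░░■
●○·○○○◆○●░░■
·○◇■○○·○·░░■
◇○○◇○◇○○○░░■
●◇○●░░░░░░░■
░░░░░░░░░░░■
░░░░░░░░░░░■

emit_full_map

░·●○●·○·●○·
○○◇○○■·○○○·
○·●○·○○○◆○●
○··○◇■○○·○·
◇◇◇○○◇○◇○○○
◇·●◇○●░░░░░

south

░░░░░░░░░░░■
░░░░░░░░░░░■
░░░░░░░░░░░■
●○●·○·●○·░░■
◇○○■·○○○·░░■
●○·○○○·○●░░■
·○◇■○○◆○·░░■
◇○○◇○◇○○○░░■
●◇○●·○○○●░░■
░░░░░░░░░░░■
░░░░░░░░░░░■
░░░░░░░░░░░■

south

░░░░░░░░░░░■
░░░░░░░░░░░■
●○●·○·●○·░░■
◇○○■·○○○·░░■
●○·○○○·○●░░■
·○◇■○○·○·░░■
◇○○◇○◇◆○○░░■
●◇○●·○○○●░░■
░░░░·●·●○░░■
░░░░░░░░░░░■
░░░░░░░░░░░■
░░░░░░░░░░░■

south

░░░░░░░░░░░■
●○●·○·●○·░░■
◇○○■·○○○·░░■
●○·○○○·○●░░■
·○◇■○○·○·░░■
◇○○◇○◇○○○░░■
●◇○●·○◆○●░░■
░░░░·●·●○░░■
░░░░◇○○··░░■
░░░░░░░░░░░■
░░░░░░░░░░░■
░░░░░░░░░░░■

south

●○●·○·●○·░░■
◇○○■·○○○·░░■
●○·○○○·○●░░■
·○◇■○○·○·░░■
◇○○◇○◇○○○░░■
●◇○●·○○○●░░■
░░░░·●◆●○░░■
░░░░◇○○··░░■
░░░░■·◇○○░░■
░░░░░░░░░░░■
░░░░░░░░░░░■
░░░░░░░░░░░■

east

○●·○·●○·░░■■
○○■·○○○·░░■■
○·○○○·○●░░■■
○◇■○○·○·░░■■
○○◇○◇○○○○░■■
◇○●·○○○●●░■■
░░░·●·◆○·░■■
░░░◇○○···░■■
░░░■·◇○○◇░■■
░░░░░░░░░░■■
░░░░░░░░░░■■
░░░░░░░░░░■■

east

●·○·●○·░░■■■
○■·○○○·░░■■■
·○○○·○●░░■■■
◇■○○·○·░░■■■
○◇○◇○○○○○■■■
○●·○○○●●○■■■
░░·●·●◆·●■■■
░░◇○○···○■■■
░░■·◇○○◇·■■■
░░░░░░░░░■■■
░░░░░░░░░■■■
░░░░░░░░░■■■

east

·○·●○·░░■■■■
■·○○○·░░■■■■
○○○·○●░░■■■■
■○○·○·░░■■■■
◇○◇○○○○○■■■■
●·○○○●●○■■■■
░·●·●○◆●■■■■
░◇○○···○■■■■
░■·◇○○◇·■■■■
░░░░░░░░■■■■
░░░░░░░░■■■■
░░░░░░░░■■■■

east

○·●○·░░■■■■■
·○○○·░░■■■■■
○○·○●░░■■■■■
○○·○·░░■■■■■
○◇○○○○○■■■■■
·○○○●●○■■■■■
·●·●○·◆■■■■■
◇○○···○■■■■■
■·◇○○◇·■■■■■
░░░░░░░■■■■■
░░░░░░░■■■■■
░░░░░░░■■■■■

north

░░░░░░░■■■■■
○·●○·░░■■■■■
·○○○·░░■■■■■
○○·○●░░■■■■■
○○·○··●■■■■■
○◇○○○○○■■■■■
·○○○●●◆■■■■■
·●·●○·●■■■■■
◇○○···○■■■■■
■·◇○○◇·■■■■■
░░░░░░░■■■■■
░░░░░░░■■■■■

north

░░░░░░░■■■■■
░░░░░░░■■■■■
○·●○·░░■■■■■
·○○○·░░■■■■■
○○·○●○·■■■■■
○○·○··●■■■■■
○◇○○○○◆■■■■■
·○○○●●○■■■■■
·●·●○·●■■■■■
◇○○···○■■■■■
■·◇○○◇·■■■■■
░░░░░░░■■■■■

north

░░░░░░░■■■■■
░░░░░░░■■■■■
░░░░░░░■■■■■
○·●○·░░■■■■■
·○○○··◇■■■■■
○○·○●○·■■■■■
○○·○··◆■■■■■
○◇○○○○○■■■■■
·○○○●●○■■■■■
·●·●○·●■■■■■
◇○○···○■■■■■
■·◇○○◇·■■■■■

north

░░░░░░░■■■■■
░░░░░░░■■■■■
░░░░░░░■■■■■
░░░░░░░■■■■■
○·●○·■·■■■■■
·○○○··◇■■■■■
○○·○●○◆■■■■■
○○·○··●■■■■■
○◇○○○○○■■■■■
·○○○●●○■■■■■
·●·●○·●■■■■■
◇○○···○■■■■■

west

░░░░░░░░■■■■
░░░░░░░░■■■■
░░░░░░░░■■■■
░░░░░░░░■■■■
·○·●○·■·■■■■
■·○○○··◇■■■■
○○○·○●◆·■■■■
■○○·○··●■■■■
◇○◇○○○○○■■■■
●·○○○●●○■■■■
░·●·●○·●■■■■
░◇○○···○■■■■

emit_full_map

░·●○●·○·●○·■·
○○◇○○■·○○○··◇
○·●○·○○○·○●◆·
○··○◇■○○·○··●
◇◇◇○○◇○◇○○○○○
◇·●◇○●·○○○●●○
░░░░░░·●·●○·●
░░░░░░◇○○···○
░░░░░░■·◇○○◇·

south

░░░░░░░░■■■■
░░░░░░░░■■■■
░░░░░░░░■■■■
·○·●○·■·■■■■
■·○○○··◇■■■■
○○○·○●○·■■■■
■○○·○·◆●■■■■
◇○◇○○○○○■■■■
●·○○○●●○■■■■
░·●·●○·●■■■■
░◇○○···○■■■■
░■·◇○○◇·■■■■

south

░░░░░░░░■■■■
░░░░░░░░■■■■
·○·●○·■·■■■■
■·○○○··◇■■■■
○○○·○●○·■■■■
■○○·○··●■■■■
◇○◇○○○◆○■■■■
●·○○○●●○■■■■
░·●·●○·●■■■■
░◇○○···○■■■■
░■·◇○○◇·■■■■
░░░░░░░░■■■■

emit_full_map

░·●○●·○·●○·■·
○○◇○○■·○○○··◇
○·●○·○○○·○●○·
○··○◇■○○·○··●
◇◇◇○○◇○◇○○○◆○
◇·●◇○●·○○○●●○
░░░░░░·●·●○·●
░░░░░░◇○○···○
░░░░░░■·◇○○◇·


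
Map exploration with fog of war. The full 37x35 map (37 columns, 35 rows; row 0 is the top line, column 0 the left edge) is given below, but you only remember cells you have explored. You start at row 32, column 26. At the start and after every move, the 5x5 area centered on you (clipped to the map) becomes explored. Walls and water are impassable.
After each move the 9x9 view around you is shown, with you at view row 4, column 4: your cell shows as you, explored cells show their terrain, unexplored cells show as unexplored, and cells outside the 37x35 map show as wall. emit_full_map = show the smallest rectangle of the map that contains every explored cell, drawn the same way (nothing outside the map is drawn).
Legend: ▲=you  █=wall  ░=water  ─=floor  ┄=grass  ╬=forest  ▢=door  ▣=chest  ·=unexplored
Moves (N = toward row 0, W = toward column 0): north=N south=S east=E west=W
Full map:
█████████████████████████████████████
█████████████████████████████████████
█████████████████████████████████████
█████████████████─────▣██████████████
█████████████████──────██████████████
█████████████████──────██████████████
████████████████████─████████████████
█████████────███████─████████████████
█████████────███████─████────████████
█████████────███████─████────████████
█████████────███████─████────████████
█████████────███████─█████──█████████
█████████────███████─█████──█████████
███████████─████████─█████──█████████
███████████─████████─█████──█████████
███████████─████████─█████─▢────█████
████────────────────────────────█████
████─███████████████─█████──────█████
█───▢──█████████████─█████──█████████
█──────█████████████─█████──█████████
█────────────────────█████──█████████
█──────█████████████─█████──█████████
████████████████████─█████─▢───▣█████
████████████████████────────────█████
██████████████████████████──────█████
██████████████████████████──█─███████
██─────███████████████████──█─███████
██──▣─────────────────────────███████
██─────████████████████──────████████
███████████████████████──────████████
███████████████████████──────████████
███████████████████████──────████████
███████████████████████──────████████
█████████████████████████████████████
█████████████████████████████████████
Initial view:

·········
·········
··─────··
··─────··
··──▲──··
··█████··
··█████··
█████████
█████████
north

·········
·········
··─────··
··─────··
··──▲──··
··─────··
··█████··
··█████··
█████████

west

·········
·········
··──────·
··──────·
··──▲───·
··──────·
··██████·
···█████·
█████████

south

·········
··──────·
··──────·
··──────·
··──▲───·
··██████·
··██████·
█████████
█████████

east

·········
·──────··
·──────··
·──────··
·───▲──··
·██████··
·██████··
█████████
█████████

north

·········
·········
·──────··
·──────··
·───▲──··
·──────··
·██████··
·██████··
█████████

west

·········
·········
··──────·
··──────·
··──▲───·
··──────·
··██████·
··██████·
█████████

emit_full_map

──────
──────
──▲───
──────
██████
██████

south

·········
··──────·
··──────·
··──────·
··──▲───·
··██████·
··██████·
█████████
█████████

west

·········
···──────
··█──────
··█──────
··█─▲────
··███████
··███████
█████████
█████████

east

·········
··──────·
·█──────·
·█──────·
·█──▲───·
·███████·
·███████·
█████████
█████████

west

·········
···──────
··█──────
··█──────
··█─▲────
··███████
··███████
█████████
█████████

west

·········
····─────
··██─────
··██─────
··██▲────
··███████
··███████
█████████
█████████

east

·········
···──────
·██──────
·██──────
·██─▲────
·████████
·████████
█████████
█████████

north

·········
·········
··█──────
·██──────
·██─▲────
·██──────
·████████
·████████
█████████

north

·········
·········
··█────··
··█──────
·██─▲────
·██──────
·██──────
·████████
·████████

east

·········
·········
·█─────··
·█──────·
██──▲───·
██──────·
██──────·
████████·
████████·

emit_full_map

·█─────·
·█──────
██──▲───
██──────
██──────
████████
████████

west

·········
·········
··█─────·
··█──────
·██─▲────
·██──────
·██──────
·████████
·████████

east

·········
·········
·█─────··
·█──────·
██──▲───·
██──────·
██──────·
████████·
████████·

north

·········
·········
··─────··
·█─────··
·█──▲───·
██──────·
██──────·
██──────·
████████·

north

·········
·········
··███──··
··─────··
·█──▲──··
·█──────·
██──────·
██──────·
██──────·

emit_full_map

··███──·
··─────·
·█──▲──·
·█──────
██──────
██──────
██──────
████████
████████

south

·········
··███──··
··─────··
·█─────··
·█──▲───·
██──────·
██──────·
██──────·
████████·

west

·········
···███──·
··──────·
··█─────·
··█─▲────
·██──────
·██──────
·██──────
·████████

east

·········
··███──··
·──────··
·█─────··
·█──▲───·
██──────·
██──────·
██──────·
████████·

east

·········
·███──···
───────··
█──────··
█───▲──··
█──────··
█──────··
█──────··
███████··

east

·········
███──····
───────··
──────█··
────▲─█··
──────█··
──────█··
──────···
██████···

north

·········
·········
███──█─··
───────··
────▲─█··
──────█··
──────█··
──────█··
──────···

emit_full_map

··███──█─
·────────
·█────▲─█
·█──────█
██──────█
██──────█
██──────·
████████·
████████·

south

·········
███──█─··
───────··
──────█··
────▲─█··
──────█··
──────█··
──────···
██████···

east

·········
██──█─···
──────█··
─────██··
────▲██··
─────██··
─────██··
─────····
█████····

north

·········
·········
██──█─█··
──────█··
────▲██··
─────██··
─────██··
─────██··
─────····

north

·········
·········
··──█─█··
██──█─█··
────▲─█··
─────██··
─────██··
─────██··
─────██··

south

·········
··──█─█··
██──█─█··
──────█··
────▲██··
─────██··
─────██··
─────██··
─────····

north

·········
·········
··──█─█··
██──█─█··
────▲─█··
─────██··
─────██··
─────██··
─────██··

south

·········
··──█─█··
██──█─█··
──────█··
────▲██··
─────██··
─────██··
─────██··
─────····

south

··──█─█··
██──█─█··
──────█··
─────██··
────▲██··
─────██··
─────██··
─────····
█████····

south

██──█─█··
──────█··
─────██··
─────██··
────▲██··
─────██··
─────██··
█████····
█████····

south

──────█··
─────██··
─────██··
─────██··
────▲██··
─────██··
███████··
█████····
█████████

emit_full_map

·····──█─█
··███──█─█
·────────█
·█──────██
·█──────██
██──────██
██─────▲██
██──────██
██████████
████████··
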